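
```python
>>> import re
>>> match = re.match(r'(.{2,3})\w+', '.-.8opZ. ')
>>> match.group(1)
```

'.-.'

The match spans [0:7] → '.-.8opZ'.
Captured: group 1 = '.-.'.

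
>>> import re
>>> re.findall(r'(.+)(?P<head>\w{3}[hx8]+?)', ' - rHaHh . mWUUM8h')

The pattern matches one or more of any character (captured); then exactly 3 of a word character, then one or more of one of [hx8] (lazy) (captured as 'head').
Scanning left to right: at [0:18] match ' - rHaHh . mWUUM8h', groups = (' - rHaHh . mWU', 'UM8h').
Multiple groups make `findall` return tuples — one 2-tuple for the one match.

[(' - rHaHh . mWU', 'UM8h')]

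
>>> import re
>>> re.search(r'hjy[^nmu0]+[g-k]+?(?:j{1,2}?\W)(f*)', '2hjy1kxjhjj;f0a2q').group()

Pattern: the literal 'hjy', then one or more of any character except [nmu0], then one or more of a character in [g-k] (lazy); then 1 to 2 of the literal 'j' (lazy), then a non-word character (non-capturing group); then zero or more of a literal 'f' (captured).
Unlike `match`, `search` isn't anchored — it looks for the pattern anywhere in the string.
The match spans [1:13] → 'hjy1kxjhjj;f'.
Captured: group 1 = 'f'.

'hjy1kxjhjj;f'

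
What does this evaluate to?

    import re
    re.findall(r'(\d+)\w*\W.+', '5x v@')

['5']

This matches one or more of a digit (captured); then zero or more of a word character, then a non-word character; then one or more of any character.
Walking the string: at [0:5] match '5x v@', group 1 = '5'.
Because there's exactly one group, `findall` drops the full match and keeps group 1 from the one hit.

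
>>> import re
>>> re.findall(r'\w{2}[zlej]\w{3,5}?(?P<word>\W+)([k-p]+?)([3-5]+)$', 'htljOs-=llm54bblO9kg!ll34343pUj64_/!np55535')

[('/!', 'np', '55535')]

This matches exactly 2 of a word character, then one of [zlej], then 3 to 5 of a word character (lazy); then one or more of a non-word character (captured as 'word'); then one or more of a character in [k-p] (lazy) (captured); then one or more of a character in [3-5] (captured); then anchored at the end.
Multiple groups make `findall` return tuples — one 3-tuple for the one match.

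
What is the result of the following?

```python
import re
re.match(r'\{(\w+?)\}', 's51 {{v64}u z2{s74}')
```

None

`re.match` only tries the pattern at the start of the string.
Here the pattern fails at index 0, so the call returns None.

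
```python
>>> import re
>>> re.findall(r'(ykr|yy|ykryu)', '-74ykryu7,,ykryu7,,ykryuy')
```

`|` is ordered: at each position the engine commits to the first alternative that works.
With a single group, `findall` returns only what that group captured — 3 items.

['ykr', 'ykr', 'ykr']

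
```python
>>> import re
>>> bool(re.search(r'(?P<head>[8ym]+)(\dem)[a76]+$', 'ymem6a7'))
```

Here nothing in the string fits, so the call returns None, and `bool(None)` is False.

False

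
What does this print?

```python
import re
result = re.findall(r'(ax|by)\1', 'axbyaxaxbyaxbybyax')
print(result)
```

The backreference `\1` re-matches whatever the first group consumed, character for character.
`findall` collects group 1 from each match (2 total).

['ax', 'by']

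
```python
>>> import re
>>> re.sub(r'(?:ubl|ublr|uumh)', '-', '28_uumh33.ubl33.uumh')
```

Every occurrence is swapped for '-'.

'28_-33.-33.-'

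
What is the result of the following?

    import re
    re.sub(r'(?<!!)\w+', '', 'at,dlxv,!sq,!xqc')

',,!s,!x'

The negative lookaround is zero-width — it rules out positions where the adjacent text would match, without consuming anything.
Matches: at [0:2] → 'at'; at [3:7] → 'dlxv'; at [10:11] → 'q'; at [14:16] → 'qc'.
`sub` substitutes '' at each match site.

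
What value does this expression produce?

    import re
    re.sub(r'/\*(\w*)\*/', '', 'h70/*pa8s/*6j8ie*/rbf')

'h70/*pa8srbf'

Each match is replaced by ''.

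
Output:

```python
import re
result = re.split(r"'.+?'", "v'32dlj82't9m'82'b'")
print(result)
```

['v', 't9m', "b'"]

The `?` after the quantifier makes it lazy — it takes as little as possible before letting the rest of the pattern try.
`split` removes every match and returns the 3 fragments in between.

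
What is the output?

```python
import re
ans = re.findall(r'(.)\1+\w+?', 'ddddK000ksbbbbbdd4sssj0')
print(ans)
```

`\1` is not a pattern — it's the concrete string captured by group 1, re-applied verbatim.
Walking the string: at [0:5] match 'ddddK', group 1 = 'd'; at [5:9] match '000k', group 1 = '0'; at [10:16] match 'bbbbbd', group 1 = 'b'; at [18:22] match 'sssj', group 1 = 's'.
`findall` collects group 1 from each match (4 total).

['d', '0', 'b', 's']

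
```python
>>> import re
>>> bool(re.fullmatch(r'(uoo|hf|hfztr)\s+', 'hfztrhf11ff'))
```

For `fullmatch`, every character of the input must be accounted for by the pattern.
Here the string isn't matched end-to-end, so the call returns None, and `bool(None)` is False.

False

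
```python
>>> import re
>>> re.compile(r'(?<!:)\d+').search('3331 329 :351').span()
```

(0, 4)

A negative assertion filters positions out without eating any characters.
The match spans [0:4] → '3331'.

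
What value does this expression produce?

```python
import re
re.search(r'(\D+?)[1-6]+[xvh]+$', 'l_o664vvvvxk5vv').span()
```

The pattern matches one or more of a non-digit (lazy) (captured); then one or more of a character in [1-6]; then one or more of one of [xvh]; then anchored at the end.
The match spans [6:15] → 'vvvvxk5vv'.

(6, 15)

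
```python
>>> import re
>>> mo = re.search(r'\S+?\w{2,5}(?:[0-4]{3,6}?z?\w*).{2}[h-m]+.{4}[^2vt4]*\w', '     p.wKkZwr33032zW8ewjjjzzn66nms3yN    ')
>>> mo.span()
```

(5, 37)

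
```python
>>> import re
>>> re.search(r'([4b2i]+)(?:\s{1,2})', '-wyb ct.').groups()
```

Pattern: one or more of one of [4b2i] (captured); then 1 to 2 of whitespace (non-capturing group).
`re.search` tries every starting position until one works.
The match spans [3:5] → 'b '.
Captured: group 1 = 'b'.

('b',)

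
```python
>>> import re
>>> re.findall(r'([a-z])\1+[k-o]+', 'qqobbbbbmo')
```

After group 1 captures some text, `\1` only succeeds where that same text appears again.
One capturing group, so `findall` returns just the captured substring from each match — 2 in all.

['q', 'b']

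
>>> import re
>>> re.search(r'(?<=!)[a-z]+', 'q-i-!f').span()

(5, 6)

The positive lookaround only admits positions where the adjacent text matches; those characters stay outside the span.
Unlike `match`, `search` isn't anchored — it looks for the pattern anywhere in the string.
The match spans [5:6] → 'f'.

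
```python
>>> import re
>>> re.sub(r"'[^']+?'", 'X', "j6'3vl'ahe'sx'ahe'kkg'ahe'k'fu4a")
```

'j6XaheXaheXaheXfu4a'

Matches: at [2:7] → "'3vl'"; at [10:14] → "'sx'"; at [17:22] → "'kkg'"; at [25:28] → "'k'".
`sub` substitutes 'X' at each match site.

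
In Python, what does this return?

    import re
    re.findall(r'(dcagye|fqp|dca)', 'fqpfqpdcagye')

The regex engine tests alternatives in the order written; an earlier branch that matches wins even if a later one would match more.
Scanning left to right: at [0:3] match 'fqp', group 1 = 'fqp'; at [3:6] match 'fqp', group 1 = 'fqp'; at [6:12] match 'dcagye', group 1 = 'dcagye'.
One capturing group, so `findall` returns just the captured substring from each match — 3 in all.

['fqp', 'fqp', 'dcagye']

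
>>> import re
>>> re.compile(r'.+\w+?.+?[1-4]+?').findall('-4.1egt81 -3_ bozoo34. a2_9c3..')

['-4.1egt81 -3_ bozoo34. a2_9c3']

Since nothing is captured, `findall` lists the 1 matched substring directly.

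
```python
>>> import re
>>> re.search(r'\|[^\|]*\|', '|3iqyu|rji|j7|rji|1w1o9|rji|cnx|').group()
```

'|3iqyu|'

Unlike `match`, `search` isn't anchored — it looks for the pattern anywhere in the string.
The match spans [0:7] → '|3iqyu|'.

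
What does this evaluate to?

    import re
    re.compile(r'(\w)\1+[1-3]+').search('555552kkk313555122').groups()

('5',)

After group 1 captures some text, `\1` only succeeds where that same text appears again.
`re.search` scans for the first position where the pattern succeeds.
The match spans [0:6] → '555552'.
Captured: group 1 = '5'.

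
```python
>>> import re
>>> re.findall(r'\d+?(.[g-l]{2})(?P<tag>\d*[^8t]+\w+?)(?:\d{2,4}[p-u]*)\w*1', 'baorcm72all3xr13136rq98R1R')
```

This matches one or more of a digit (lazy); then any character, then exactly 2 of a character in [g-l] (captured); then zero or more of a digit, then one or more of any character except [8t], then one or more of a word character (lazy) (captured as 'tag'); then 2 to 4 of a digit, then zero or more of a character in [p-u] (non-capturing group); then zero or more of a word character, then a literal '1'.
Matches: at [6:25] match '72all3xr13136rq98R1', groups = ('all', '3xr13136rq').
2 groups means the one result is a tuple of 2 captured strings — 1 here.

[('all', '3xr13136rq')]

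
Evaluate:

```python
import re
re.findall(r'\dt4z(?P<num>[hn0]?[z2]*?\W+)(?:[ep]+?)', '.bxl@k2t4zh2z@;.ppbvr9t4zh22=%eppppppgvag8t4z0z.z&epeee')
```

['h2z@;.', 'h22=%']

The pattern matches a digit, then the literal 't4z'; then optionally one of [hn0], then zero or more of one of [z2] (lazy), then one or more of a non-word character (captured as 'num'); then one or more of one of [ep] (lazy) (non-capturing group).
Scanning left to right: at [6:17] match '2t4zh2z@;.p', group 1 = 'h2z@;.'; at [21:31] match '9t4zh22=%e', group 1 = 'h22=%'.
One capturing group, so `findall` returns just the captured substring from each match — 2 in all.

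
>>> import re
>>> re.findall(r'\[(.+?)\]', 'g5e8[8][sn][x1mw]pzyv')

['8', 'sn', 'x1mw']

Because the quantifier is non-greedy, it stops expanding at the earliest point where the rest of the pattern can succeed.
Walking the string: at [4:7] match '[8]', group 1 = '8'; at [7:11] match '[sn]', group 1 = 'sn'; at [11:17] match '[x1mw]', group 1 = 'x1mw'.
With a single group, `findall` returns only what that group captured — 3 items.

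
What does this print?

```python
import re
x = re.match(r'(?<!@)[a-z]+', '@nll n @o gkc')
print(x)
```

`(?!…)`/`(?<!…)` only lets a position through if the neighbouring text does NOT match; no characters are consumed.
`re.match` won't scan ahead — the pattern has to work from the very first character.
Here the string doesn't start with a match, so the call returns None.

None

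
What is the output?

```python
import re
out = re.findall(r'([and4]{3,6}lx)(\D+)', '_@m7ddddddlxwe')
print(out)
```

[('ddddddlx', 'we')]

Pattern: 3 to 6 of one of [and4], then the literal 'lx' (captured); then one or more of a non-digit (captured).
2 groups means the one result is a tuple of 2 captured strings — 1 here.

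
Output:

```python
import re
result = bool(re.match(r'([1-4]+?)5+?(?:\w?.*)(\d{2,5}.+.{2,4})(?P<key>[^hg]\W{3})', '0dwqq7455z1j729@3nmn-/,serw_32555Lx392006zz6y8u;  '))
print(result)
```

`re.match` won't scan ahead — the pattern has to work from the very first character.
Here position 0 doesn't satisfy it, so the call returns None, and `bool(None)` is False.

False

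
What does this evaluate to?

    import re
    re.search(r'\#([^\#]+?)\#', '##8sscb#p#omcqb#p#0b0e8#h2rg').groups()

Unlike `match`, `search` isn't anchored — it looks for the pattern anywhere in the string.
The match spans [1:8] → '#8sscb#'.
Captured: group 1 = '8sscb'.

('8sscb',)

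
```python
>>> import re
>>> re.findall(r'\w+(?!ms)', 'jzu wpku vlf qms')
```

A negative assertion filters positions out without eating any characters.
Walking the string: at [0:3] → 'jzu'; at [4:8] → 'wpku'; at [9:12] → 'vlf'; at [13:16] → 'qms'.
`findall` yields the raw match text (4 of them) because the pattern has no groups.

['jzu', 'wpku', 'vlf', 'qms']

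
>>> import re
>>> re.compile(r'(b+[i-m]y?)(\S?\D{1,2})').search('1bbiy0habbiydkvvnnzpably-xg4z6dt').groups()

The match spans [1:8] → 'bbiy0ha'.
Captured: group 1 = 'bbiy', group 2 = '0ha'.

('bbiy', '0ha')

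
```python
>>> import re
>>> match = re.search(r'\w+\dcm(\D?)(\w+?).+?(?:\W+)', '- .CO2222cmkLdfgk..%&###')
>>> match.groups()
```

('k', 'L')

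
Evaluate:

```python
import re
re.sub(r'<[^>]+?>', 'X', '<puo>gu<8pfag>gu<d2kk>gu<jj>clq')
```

Matches: at [0:5] → '<puo>'; at [7:14] → '<8pfag>'; at [16:22] → '<d2kk>'; at [24:28] → '<jj>'.
`sub` substitutes 'X' at each match site.

'XguXguXguXclq'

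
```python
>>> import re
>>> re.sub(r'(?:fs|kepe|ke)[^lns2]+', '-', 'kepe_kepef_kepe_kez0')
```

'-'

Matches: at [0:20] → 'kepe_kepef_kepe_kez0'.
Every occurrence is swapped for '-'.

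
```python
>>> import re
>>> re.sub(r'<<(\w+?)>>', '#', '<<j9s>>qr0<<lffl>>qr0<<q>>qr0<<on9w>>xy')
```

'#qr0#qr0#qr0#xy'

Matches: at [0:7] → '<<j9s>>'; at [10:18] → '<<lffl>>'; at [21:26] → '<<q>>'; at [29:37] → '<<on9w>>'.
Every occurrence is swapped for '#'.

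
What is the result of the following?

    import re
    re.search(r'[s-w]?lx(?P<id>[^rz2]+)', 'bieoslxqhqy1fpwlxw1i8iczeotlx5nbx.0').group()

'slxqhqy1fpwlxw1i8ic'

Pattern: optionally a character in [s-w], then the literal 'lx'; then one or more of any character except [rz2] (captured as 'id').
`re.search` tries every starting position until one works.
The match spans [4:23] → 'slxqhqy1fpwlxw1i8ic'.
Captured: group 1 = 'qhqy1fpwlxw1i8ic'.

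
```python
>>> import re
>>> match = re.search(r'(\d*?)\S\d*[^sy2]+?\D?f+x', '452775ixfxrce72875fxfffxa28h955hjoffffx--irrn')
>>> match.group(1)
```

''

Pattern: zero or more of a digit (lazy) (captured); then a non-whitespace character, then zero or more of a digit, then one or more of any character except [sy2] (lazy); then optionally a non-digit, then one or more of the literal 'f', then the literal 'x'.
A `+?`/`*?`/`{m,n}?` starts at its minimum and grows only as far as needed for what follows to match.
`search` walks the string left to right and returns the first match it finds.
The match spans [0:10] → '452775ixfx'.
Captured: group 1 = ''.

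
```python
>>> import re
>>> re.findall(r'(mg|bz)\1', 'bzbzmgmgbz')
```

['bz', 'mg']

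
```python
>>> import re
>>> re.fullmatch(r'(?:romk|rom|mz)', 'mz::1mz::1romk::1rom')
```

None

`re.fullmatch` is like wrapping the pattern in `^…$` (in single-line mode).
Here there's no way to consume every character, so the call returns None.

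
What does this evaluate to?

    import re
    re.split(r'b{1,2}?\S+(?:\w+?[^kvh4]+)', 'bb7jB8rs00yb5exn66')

Each match becomes a cut point; 2 segments remain.

['', '']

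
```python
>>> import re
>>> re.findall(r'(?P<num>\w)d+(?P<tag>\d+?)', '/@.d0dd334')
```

[('0', '3')]

A non-greedy quantifier consumes as few characters as it can — just enough that the remainder of the pattern still matches from where it stops; whatever follows it matches normally.
Multiple groups make `findall` return tuples — one 2-tuple for the one match.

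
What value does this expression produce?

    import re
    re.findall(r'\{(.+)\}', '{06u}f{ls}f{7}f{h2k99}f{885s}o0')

['06u}f{ls}f{7}f{h2k99}f{885s']

One capturing group, so `findall` returns just the captured substring from the one match — 1 in all.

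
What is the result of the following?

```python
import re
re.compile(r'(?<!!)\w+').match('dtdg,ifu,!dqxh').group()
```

A negative assertion filters positions out without eating any characters.
`re.match` won't scan ahead — the pattern has to work from the very first character.
The match spans [0:4] → 'dtdg'.

'dtdg'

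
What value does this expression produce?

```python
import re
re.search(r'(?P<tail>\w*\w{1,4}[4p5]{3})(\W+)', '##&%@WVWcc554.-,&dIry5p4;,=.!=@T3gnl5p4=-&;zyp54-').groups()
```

This matches zero or more of a word character, then 1 to 4 of a word character, then exactly 3 of one of [4p5] (captured as 'tail'); then one or more of a non-word character (captured).
`re.search` scans for the first position where the pattern succeeds.
The match spans [5:17] → 'WVWcc554.-,&'.
Captured: group 1 = 'WVWcc554', group 2 = '.-,&'.

('WVWcc554', '.-,&')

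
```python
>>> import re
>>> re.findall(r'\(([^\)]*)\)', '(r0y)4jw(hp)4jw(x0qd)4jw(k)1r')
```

['r0y', 'hp', 'x0qd', 'k']

With a single group, `findall` returns only what that group captured — 4 items.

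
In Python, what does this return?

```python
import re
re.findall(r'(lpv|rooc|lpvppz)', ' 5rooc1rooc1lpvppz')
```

`|` is ordered: at each position the engine commits to the first alternative that works.
With a single group, `findall` returns only what that group captured — 3 items.

['rooc', 'rooc', 'lpv']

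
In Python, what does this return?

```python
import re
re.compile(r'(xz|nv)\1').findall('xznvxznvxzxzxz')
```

['xz']

A backreference is literal: `\1` must see the identical characters the first group matched.
Matches: at [8:12] match 'xzxz', group 1 = 'xz'.
With a single group, `findall` returns only what that group captured — 1 item.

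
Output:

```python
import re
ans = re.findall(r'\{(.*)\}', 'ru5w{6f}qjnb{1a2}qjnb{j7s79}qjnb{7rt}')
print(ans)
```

['6f}qjnb{1a2}qjnb{j7s79}qjnb{7rt']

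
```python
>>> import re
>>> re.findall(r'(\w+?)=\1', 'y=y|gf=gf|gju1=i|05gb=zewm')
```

['y', 'gf']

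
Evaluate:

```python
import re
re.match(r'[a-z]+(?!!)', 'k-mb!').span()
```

(0, 1)

`(?!…)`/`(?<!…)` only lets a position through if the neighbouring text does NOT match; no characters are consumed.
With `match`, the pattern is implicitly anchored at the beginning.
The match spans [0:1] → 'k'.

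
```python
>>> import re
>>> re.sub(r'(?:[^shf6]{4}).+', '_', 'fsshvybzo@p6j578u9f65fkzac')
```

This matches exactly 4 of any character except [shf6] (non-capturing group); then one or more of any character.
Matches: at [4:26] → 'vybzo@p6j578u9f65fkzac'.
Each match is replaced by '_'.

'fssh_'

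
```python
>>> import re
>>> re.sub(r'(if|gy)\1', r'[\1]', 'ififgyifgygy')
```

'[if]gyif[gy]'

`\1` is not a pattern — it's the concrete string captured by group 1, re-applied verbatim.
Each match is replaced using the text its own group 1 captured.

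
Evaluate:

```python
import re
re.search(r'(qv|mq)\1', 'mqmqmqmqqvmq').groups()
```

`\1` is not a pattern — it's the concrete string captured by group 1, re-applied verbatim.
`re.search` tries every starting position until one works.
The match spans [0:4] → 'mqmq'.
Captured: group 1 = 'mq'.

('mq',)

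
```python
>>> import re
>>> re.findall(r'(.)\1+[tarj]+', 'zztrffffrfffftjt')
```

['z', 'f', 'f']

The backreference `\1` re-matches whatever the first group consumed, character for character.
`findall` collects group 1 from each match (3 total).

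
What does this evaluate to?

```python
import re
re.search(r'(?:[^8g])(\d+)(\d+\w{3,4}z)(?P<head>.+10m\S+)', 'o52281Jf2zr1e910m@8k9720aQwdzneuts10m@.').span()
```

(0, 39)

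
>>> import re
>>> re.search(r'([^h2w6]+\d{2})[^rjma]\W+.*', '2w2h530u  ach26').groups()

('530',)

The match spans [4:15] → '530u  ach26'.
Captured: group 1 = '530'.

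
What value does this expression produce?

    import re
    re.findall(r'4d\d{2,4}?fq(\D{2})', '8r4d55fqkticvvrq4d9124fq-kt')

['kt', '-k']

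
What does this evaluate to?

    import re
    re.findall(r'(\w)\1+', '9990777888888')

After group 1 captures some text, `\1` only succeeds where that same text appears again.
Matches: at [0:3] match '999', group 1 = '9'; at [4:7] match '777', group 1 = '7'; at [7:13] match '888888', group 1 = '8'.
Because there's exactly one group, `findall` drops the full match and keeps group 1 from each hit.

['9', '7', '8']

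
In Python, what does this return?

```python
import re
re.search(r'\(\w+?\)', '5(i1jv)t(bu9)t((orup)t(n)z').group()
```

`re.search` tries every starting position until one works.
The match spans [1:7] → '(i1jv)'.

'(i1jv)'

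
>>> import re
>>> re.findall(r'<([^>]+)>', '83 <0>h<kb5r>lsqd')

With a single group, `findall` returns only what that group captured — 2 items.

['0', 'kb5r']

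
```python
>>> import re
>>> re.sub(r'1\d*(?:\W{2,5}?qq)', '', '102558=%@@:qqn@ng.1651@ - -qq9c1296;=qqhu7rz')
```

'n@ng.9chu7rz'

Pattern: a literal '1', then zero or more of a digit; then 2 to 5 of a non-word character (lazy), then the literal 'qq' (non-capturing group).
Matches: at [0:13] → '102558=%@@:qq'; at [18:29] → '1651@ - -qq'; at [31:39] → '1296;=qq'.
Each match is replaced by ''.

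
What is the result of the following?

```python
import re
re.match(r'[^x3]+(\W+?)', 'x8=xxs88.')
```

`match` is anchored at position 0; if the pattern doesn't fit there, it returns None.
Here position 0 doesn't satisfy it, so the call returns None.

None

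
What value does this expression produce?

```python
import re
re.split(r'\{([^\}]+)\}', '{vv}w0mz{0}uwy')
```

['', 'vv', 'w0mz', '0', 'uwy']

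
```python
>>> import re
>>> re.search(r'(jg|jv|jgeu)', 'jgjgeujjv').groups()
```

The match spans [0:2] → 'jg'.
Captured: group 1 = 'jg'.

('jg',)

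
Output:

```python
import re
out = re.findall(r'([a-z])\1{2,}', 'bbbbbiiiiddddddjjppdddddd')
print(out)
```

['b', 'i', 'd', 'd']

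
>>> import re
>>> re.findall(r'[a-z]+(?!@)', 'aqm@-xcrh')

['aq', 'xcrh']

The negative lookahead/lookbehind blocks any match where the forbidden context is present.
Since nothing is captured, `findall` lists the 2 matched substrings directly.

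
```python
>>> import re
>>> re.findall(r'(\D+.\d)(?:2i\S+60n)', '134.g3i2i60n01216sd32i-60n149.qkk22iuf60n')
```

['sd3']

The pattern matches one or more of a non-digit, then any character, then a digit (captured); then the literal '2i', then one or more of a non-whitespace character, then the literal '60n' (non-capturing group).
Scanning left to right: at [17:41] match 'sd32i-60n149.qkk22iuf60n', group 1 = 'sd3'.
With a single group, `findall` returns only what that group captured — 1 item.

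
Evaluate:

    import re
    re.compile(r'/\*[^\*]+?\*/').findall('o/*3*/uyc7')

`findall` yields the raw match text (1 of them) because the pattern has no groups.

['/*3*/']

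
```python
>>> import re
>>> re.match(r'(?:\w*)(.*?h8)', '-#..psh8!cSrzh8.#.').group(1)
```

The pattern matches zero or more of a word character (non-capturing group); then zero or more of any character (lazy), then the literal 'h8' (captured).
`re.match` won't scan ahead — the pattern has to work from the very first character.
The match spans [0:8] → '-#..psh8'.
Captured: group 1 = '-#..psh8'.

'-#..psh8'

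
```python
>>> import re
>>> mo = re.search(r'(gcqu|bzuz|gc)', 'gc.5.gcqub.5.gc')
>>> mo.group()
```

'gc'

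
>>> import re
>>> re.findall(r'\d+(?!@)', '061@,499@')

['06', '49']

Because the assertion is negative and zero-width, positions next to the forbidden text are skipped.
Scanning left to right: at [0:2] → '06'; at [5:7] → '49'.
`findall` yields the raw match text (2 of them) because the pattern has no groups.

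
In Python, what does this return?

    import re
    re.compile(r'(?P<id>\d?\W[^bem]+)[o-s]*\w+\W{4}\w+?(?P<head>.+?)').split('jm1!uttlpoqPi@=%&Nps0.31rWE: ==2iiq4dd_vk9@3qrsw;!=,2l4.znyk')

['jm', '1!uttlpoqPi@=%&Nps0.31rWE: ==2iiq4dd_vk9@3qrs', 'l', '4.znyk']

The pattern matches optionally a digit, then a non-word character, then one or more of any character except [bem] (captured as 'id'); then zero or more of a character in [o-s], then one or more of a word character, then exactly 4 of a non-word character; then one or more of a word character (lazy); then one or more of any character (lazy) (captured as 'head').
A `+?`/`*?`/`{m,n}?` starts at its minimum and grows only as far as needed for what follows to match.
Matches to split on: at [2:54] → '1!uttlpoqPi@=%&Nps0.31rWE: ==2iiq4dd_vk9@3qrsw;!=,2l'.
The group in the pattern means `split` returns the separators' captures alongside the pieces.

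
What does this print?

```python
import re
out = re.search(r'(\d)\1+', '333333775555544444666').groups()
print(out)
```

After group 1 captures some text, `\1` only succeeds where that same text appears again.
`re.search` tries every starting position until one works.
The match spans [0:6] → '333333'.
Captured: group 1 = '3'.

('3',)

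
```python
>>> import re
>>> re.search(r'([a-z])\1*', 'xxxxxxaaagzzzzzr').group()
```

After group 1 captures some text, `\1` only succeeds where that same text appears again.
The match spans [0:6] → 'xxxxxx'.

'xxxxxx'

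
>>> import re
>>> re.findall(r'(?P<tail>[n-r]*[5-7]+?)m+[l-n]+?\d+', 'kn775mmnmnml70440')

The pattern matches zero or more of a character in [n-r], then one or more of a character in [5-7] (lazy) (captured as 'tail'); then one or more of a literal 'm', then one or more of a character in [l-n] (lazy), then one or more of a digit.
Scanning left to right: at [1:17] match 'n775mmnmnml70440', group 1 = 'n775'.
Because there's exactly one group, `findall` drops the full match and keeps group 1 from the one hit.

['n775']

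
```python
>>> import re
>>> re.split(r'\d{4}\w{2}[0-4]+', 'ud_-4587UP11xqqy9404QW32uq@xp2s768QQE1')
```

The pattern matches exactly 4 of a digit, then exactly 2 of a word character; then one or more of a character in [0-4].
Splitting on the pattern gives 3 pieces.

['ud_-', 'xqqy', 'uq@xp2s768QQE1']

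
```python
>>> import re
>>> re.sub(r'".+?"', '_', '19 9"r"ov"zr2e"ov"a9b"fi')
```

'19 9_ov_ov_fi'

Matches: at [4:7] → '"r"'; at [9:15] → '"zr2e"'; at [17:22] → '"a9b"'.
`sub` substitutes '_' at each match site.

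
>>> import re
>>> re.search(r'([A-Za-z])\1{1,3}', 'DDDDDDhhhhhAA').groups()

The match spans [0:4] → 'DDDD'.
Captured: group 1 = 'D'.

('D',)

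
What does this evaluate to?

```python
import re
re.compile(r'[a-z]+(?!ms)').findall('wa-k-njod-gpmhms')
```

A negative assertion filters positions out without eating any characters.
Scanning left to right: at [0:2] → 'wa'; at [3:4] → 'k'; at [5:9] → 'njod'; at [10:16] → 'gpmhms'.
`findall` yields the raw match text (4 of them) because the pattern has no groups.

['wa', 'k', 'njod', 'gpmhms']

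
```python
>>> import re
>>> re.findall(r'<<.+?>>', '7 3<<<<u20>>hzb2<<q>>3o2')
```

The `?` after the quantifier makes it lazy — it takes as little as possible before letting the rest of the pattern try.
With no groups in the pattern, `findall` gives back each whole match — 2 here.

['<<<<u20>>', '<<q>>']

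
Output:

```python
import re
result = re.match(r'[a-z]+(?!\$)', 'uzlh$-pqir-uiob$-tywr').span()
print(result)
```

(0, 3)

The negative lookahead/lookbehind blocks any match where the forbidden context is present.
`re.match` only tries the pattern at the start of the string.
The match spans [0:3] → 'uzl'.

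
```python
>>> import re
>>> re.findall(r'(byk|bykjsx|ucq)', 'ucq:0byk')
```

['ucq', 'byk']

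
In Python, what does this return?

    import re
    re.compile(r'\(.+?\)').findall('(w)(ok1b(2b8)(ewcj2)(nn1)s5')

Scanning left to right: at [0:3] → '(w)'; at [3:13] → '(ok1b(2b8)'; at [13:20] → '(ewcj2)'; at [20:25] → '(nn1)'.
Since nothing is captured, `findall` lists the 4 matched substrings directly.

['(w)', '(ok1b(2b8)', '(ewcj2)', '(nn1)']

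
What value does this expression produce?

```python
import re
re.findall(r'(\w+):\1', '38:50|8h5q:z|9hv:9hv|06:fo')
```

['9hv']

The backreference `\1` re-matches whatever the first group consumed, character for character.
With a single group, `findall` returns only what that group captured — 1 item.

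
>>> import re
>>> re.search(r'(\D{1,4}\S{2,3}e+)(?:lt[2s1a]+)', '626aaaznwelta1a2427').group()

The match spans [3:16] → 'aaaznwelta1a2'.

'aaaznwelta1a2'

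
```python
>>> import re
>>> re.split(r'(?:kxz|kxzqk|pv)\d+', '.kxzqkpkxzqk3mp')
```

Each match becomes a cut point; 2 segments remain.

['.kxzqkp', 'mp']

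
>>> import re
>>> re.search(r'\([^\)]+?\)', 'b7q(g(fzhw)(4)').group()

The match spans [3:11] → '(g(fzhw)'.

'(g(fzhw)'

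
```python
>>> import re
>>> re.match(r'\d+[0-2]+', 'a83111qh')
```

None

This matches one or more of a digit; then one or more of a character in [0-2].
`match` is anchored at position 0; if the pattern doesn't fit there, it returns None.
Here the pattern fails at index 0, so the call returns None.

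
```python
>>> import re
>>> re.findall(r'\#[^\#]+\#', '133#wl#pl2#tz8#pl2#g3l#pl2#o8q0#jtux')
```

['#wl#', '#tz8#', '#g3l#', '#o8q0#']

Matches: at [3:7] → '#wl#'; at [10:15] → '#tz8#'; at [18:23] → '#g3l#'; at [26:32] → '#o8q0#'.
No capturing groups, so `findall` returns the 4 full match strings.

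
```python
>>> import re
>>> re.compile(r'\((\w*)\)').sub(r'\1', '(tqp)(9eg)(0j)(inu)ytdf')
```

'tqp9eg0jinuytdf'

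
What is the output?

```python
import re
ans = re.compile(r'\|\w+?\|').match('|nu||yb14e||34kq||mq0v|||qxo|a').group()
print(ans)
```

|nu|

`re.match` only tries the pattern at the start of the string.
The match spans [0:4] → '|nu|'.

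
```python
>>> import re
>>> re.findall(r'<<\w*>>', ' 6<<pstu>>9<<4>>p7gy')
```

`findall` yields the raw match text (2 of them) because the pattern has no groups.

['<<pstu>>', '<<4>>']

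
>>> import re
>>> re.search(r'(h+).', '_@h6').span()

(2, 4)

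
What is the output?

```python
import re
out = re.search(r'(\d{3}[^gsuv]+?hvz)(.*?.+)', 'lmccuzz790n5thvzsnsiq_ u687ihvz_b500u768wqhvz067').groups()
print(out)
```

The match spans [7:48] → '790n5thvzsnsiq_ u687ihvz_b500u768wqhvz067'.
Captured: group 1 = '790n5thvz', group 2 = 'snsiq_ u687ihvz_b500u768wqhvz067'.

('790n5thvz', 'snsiq_ u687ihvz_b500u768wqhvz067')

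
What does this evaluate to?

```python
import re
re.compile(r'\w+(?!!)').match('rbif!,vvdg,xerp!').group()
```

`match` is anchored at position 0; if the pattern doesn't fit there, it returns None.
The match spans [0:3] → 'rbi'.

'rbi'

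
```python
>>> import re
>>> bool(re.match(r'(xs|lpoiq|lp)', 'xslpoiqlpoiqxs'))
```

`match` is anchored at position 0; if the pattern doesn't fit there, it returns None.
The match spans [0:2] → 'xs'.
Captured: group 1 = 'xs'.

True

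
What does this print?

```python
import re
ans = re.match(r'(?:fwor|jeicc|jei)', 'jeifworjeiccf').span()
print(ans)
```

(0, 3)

`match` is anchored at position 0; if the pattern doesn't fit there, it returns None.
The match spans [0:3] → 'jei'.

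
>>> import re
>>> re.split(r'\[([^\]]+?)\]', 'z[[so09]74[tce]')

['z', '[so09', '74', 'tce', '']

Matches to split on: at [1:8] → '[[so09]'; at [10:15] → '[tce]'.
`re.split` interleaves the captured-group text with the surrounding fragments.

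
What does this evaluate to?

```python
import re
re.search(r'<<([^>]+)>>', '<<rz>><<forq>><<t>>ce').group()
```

'<<rz>>'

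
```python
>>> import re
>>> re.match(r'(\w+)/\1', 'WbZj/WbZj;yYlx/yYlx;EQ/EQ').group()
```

'WbZj/WbZj'

`\1` has to match the exact text group 1 already captured.
`re.match` only tries the pattern at the start of the string.
The match spans [0:9] → 'WbZj/WbZj'.
Captured: group 1 = 'WbZj'.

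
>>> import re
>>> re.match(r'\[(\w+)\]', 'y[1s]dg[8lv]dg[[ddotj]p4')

With `match`, the pattern is implicitly anchored at the beginning.
Here the pattern fails at index 0, so the call returns None.

None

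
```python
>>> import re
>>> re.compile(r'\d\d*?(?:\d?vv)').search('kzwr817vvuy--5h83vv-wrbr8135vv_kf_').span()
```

The match spans [4:9] → '817vv'.

(4, 9)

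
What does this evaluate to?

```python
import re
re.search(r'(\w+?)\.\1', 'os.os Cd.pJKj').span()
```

`\1` is not a pattern — it's the concrete string captured by group 1, re-applied verbatim.
`re.search` scans for the first position where the pattern succeeds.
The match spans [0:5] → 'os.os'.
Captured: group 1 = 'os'.

(0, 5)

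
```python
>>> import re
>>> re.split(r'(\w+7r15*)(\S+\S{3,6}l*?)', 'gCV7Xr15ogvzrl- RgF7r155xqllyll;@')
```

['gCV7Xr15ogvzrl- ', 'RgF7r155', 'xqllyll;@', '']

The pattern matches one or more of a word character, then the literal '7r1', then zero or more of the literal '5' (captured); then one or more of a non-whitespace character, then 3 to 6 of a non-whitespace character, then zero or more of the literal 'l' (lazy) (captured).
With a capturing group present, the delimiter's captured portion is kept in the result list.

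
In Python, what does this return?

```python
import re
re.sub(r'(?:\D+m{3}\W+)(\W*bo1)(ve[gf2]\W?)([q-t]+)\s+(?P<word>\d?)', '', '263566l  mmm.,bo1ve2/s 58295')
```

This matches one or more of a non-digit, then exactly 3 of the literal 'm', then one or more of a non-word character (non-capturing group); then zero or more of a non-word character, then the literal 'bo1' (captured); then the literal 've', then one of [gf2], then optionally a non-word character (captured); then one or more of a character in [q-t] (captured); then one or more of whitespace; then optionally a digit (captured as 'word').
Matches: at [6:24] → 'l  mmm.,bo1ve2/s 5'.
`sub` substitutes '' at each match site.

'2635668295'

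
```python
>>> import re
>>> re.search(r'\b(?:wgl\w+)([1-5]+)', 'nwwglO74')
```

Here the pattern never matches, so the call returns None.

None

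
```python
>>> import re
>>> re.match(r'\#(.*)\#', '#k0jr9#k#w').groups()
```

`match` is anchored at position 0; if the pattern doesn't fit there, it returns None.
The match spans [0:9] → '#k0jr9#k#'.
Captured: group 1 = 'k0jr9#k'.

('k0jr9#k',)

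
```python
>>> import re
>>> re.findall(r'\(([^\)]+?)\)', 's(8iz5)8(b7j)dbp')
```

Scanning left to right: at [1:7] match '(8iz5)', group 1 = '8iz5'; at [8:13] match '(b7j)', group 1 = 'b7j'.
Because there's exactly one group, `findall` drops the full match and keeps group 1 from each hit.

['8iz5', 'b7j']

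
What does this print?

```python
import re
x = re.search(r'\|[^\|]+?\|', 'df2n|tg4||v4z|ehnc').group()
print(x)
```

Unlike `match`, `search` isn't anchored — it looks for the pattern anywhere in the string.
The match spans [4:9] → '|tg4|'.

|tg4|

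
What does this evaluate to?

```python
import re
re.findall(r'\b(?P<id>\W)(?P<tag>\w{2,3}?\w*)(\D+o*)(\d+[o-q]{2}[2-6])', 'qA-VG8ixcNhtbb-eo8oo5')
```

[('-', 'VG8ixcNhtbb', '-eo', '8oo5')]

Pattern: a word boundary (`\b`, zero-width); then a non-word character (captured as 'id'); then 2 to 3 of a word character (lazy), then zero or more of a word character (captured as 'tag'); then one or more of a non-digit, then zero or more of the literal 'o' (captured); then one or more of a digit, then exactly 2 of a character in [o-q], then a character in [2-6] (captured).
Scanning left to right: at [2:21] match '-VG8ixcNhtbb-eo8oo5', groups = ('-', 'VG8ixcNhtbb', '-eo', '8oo5').
With 4 capturing groups, `findall` returns a 4-tuple per match.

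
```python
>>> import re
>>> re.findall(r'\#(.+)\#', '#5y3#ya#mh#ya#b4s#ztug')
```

Scanning left to right: at [0:18] match '#5y3#ya#mh#ya#b4s#', group 1 = '5y3#ya#mh#ya#b4s'.
Because there's exactly one group, `findall` drops the full match and keeps group 1 from the one hit.

['5y3#ya#mh#ya#b4s']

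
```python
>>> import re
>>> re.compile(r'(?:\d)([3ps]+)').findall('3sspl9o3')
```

['ssp']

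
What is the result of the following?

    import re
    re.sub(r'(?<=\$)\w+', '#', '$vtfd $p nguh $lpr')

The lookaround is zero-width — it requires the adjacent text to match without consuming it, so the asserted text isn't part of the match.
Matches: at [1:5] → 'vtfd'; at [7:8] → 'p'; at [15:18] → 'lpr'.
Every occurrence is swapped for '#'.

'$# $# nguh $#'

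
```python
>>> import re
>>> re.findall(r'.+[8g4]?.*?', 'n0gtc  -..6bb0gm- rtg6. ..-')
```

This matches one or more of any character, then optionally one of [8g4]; then zero or more of any character (lazy).
Scanning left to right: at [0:27] → 'n0gtc  -..6bb0gm- rtg6. ..-'.
`findall` yields the raw match text (1 of them) because the pattern has no groups.

['n0gtc  -..6bb0gm- rtg6. ..-']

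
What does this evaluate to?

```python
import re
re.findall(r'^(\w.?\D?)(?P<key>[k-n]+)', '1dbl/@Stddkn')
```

[('1db', 'l')]

Pattern: anchored at the start of the string; then a word character, then optionally any character, then optionally a non-digit (captured); then one or more of a character in [k-n] (captured as 'key').
With 2 capturing groups, `findall` returns a 2-tuple per match.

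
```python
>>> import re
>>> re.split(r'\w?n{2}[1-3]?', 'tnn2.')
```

['', '.']

Pattern: optionally a word character, then exactly 2 of a literal 'n'; then optionally a character in [1-3].
Splitting on the pattern gives 2 pieces.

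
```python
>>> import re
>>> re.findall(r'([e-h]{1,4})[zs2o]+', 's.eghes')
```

Because there's exactly one group, `findall` drops the full match and keeps group 1 from the one hit.

['eghe']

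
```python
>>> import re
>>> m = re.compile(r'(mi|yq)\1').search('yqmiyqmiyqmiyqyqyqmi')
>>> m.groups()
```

A backreference is literal: `\1` must see the identical characters the first group matched.
`re.search` scans for the first position where the pattern succeeds.
The match spans [12:16] → 'yqyq'.
Captured: group 1 = 'yq'.

('yq',)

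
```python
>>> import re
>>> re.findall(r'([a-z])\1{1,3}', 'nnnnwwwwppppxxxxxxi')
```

`\1` is not a pattern — it's the concrete string captured by group 1, re-applied verbatim.
`findall` collects group 1 from each match (5 total).

['n', 'w', 'p', 'x', 'x']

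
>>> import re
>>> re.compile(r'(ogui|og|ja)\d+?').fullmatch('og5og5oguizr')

For `fullmatch`, every character of the input must be accounted for by the pattern.
Here there's no way to consume every character, so the call returns None.

None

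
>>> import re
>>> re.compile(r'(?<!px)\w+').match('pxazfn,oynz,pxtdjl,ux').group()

'pxazfn'

A negative assertion filters positions out without eating any characters.
With `match`, the pattern is implicitly anchored at the beginning.
The match spans [0:6] → 'pxazfn'.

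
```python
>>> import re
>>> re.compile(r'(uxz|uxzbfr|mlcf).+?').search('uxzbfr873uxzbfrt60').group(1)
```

Alternation isn't longest-match — the leftmost alternative that fits at this position is chosen.
`search` walks the string left to right and returns the first match it finds.
The match spans [0:4] → 'uxzb'.
Captured: group 1 = 'uxz'.

'uxz'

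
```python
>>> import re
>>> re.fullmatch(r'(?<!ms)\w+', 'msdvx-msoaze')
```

None

Because the assertion is negative and zero-width, positions next to the forbidden text are skipped.
`re.fullmatch` requires the pattern to consume the entire string.
Here the string isn't matched end-to-end, so the call returns None.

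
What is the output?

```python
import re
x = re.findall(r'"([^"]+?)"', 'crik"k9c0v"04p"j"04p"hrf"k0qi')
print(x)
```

['k9c0v', 'j', 'hrf']

With a single group, `findall` returns only what that group captured — 3 items.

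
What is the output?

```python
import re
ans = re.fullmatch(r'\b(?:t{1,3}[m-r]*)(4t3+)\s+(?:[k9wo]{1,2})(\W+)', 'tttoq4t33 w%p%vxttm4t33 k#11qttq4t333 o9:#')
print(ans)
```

None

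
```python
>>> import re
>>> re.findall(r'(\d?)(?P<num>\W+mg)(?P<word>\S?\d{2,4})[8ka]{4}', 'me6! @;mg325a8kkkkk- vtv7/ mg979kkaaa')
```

[('6', '! @;mg', '325'), ('7', '/ mg', '979')]

Pattern: optionally a digit (captured); then one or more of a non-word character, then the literal 'mg' (captured as 'num'); then optionally a non-whitespace character, then 2 to 4 of a digit (captured as 'word'); then exactly 4 of one of [8ka].
Walking the string: at [2:16] match '6! @;mg325a8kk', groups = ('6', '! @;mg', '325'); at [24:36] match '7/ mg979kkaa', groups = ('7', '/ mg', '979').
`findall` packs the 3 group values into a tuple for every match.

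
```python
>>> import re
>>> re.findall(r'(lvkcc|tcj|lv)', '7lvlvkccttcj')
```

`|` is ordered: at each position the engine commits to the first alternative that works.
Walking the string: at [1:3] match 'lv', group 1 = 'lv'; at [3:8] match 'lvkcc', group 1 = 'lvkcc'; at [9:12] match 'tcj', group 1 = 'tcj'.
One capturing group, so `findall` returns just the captured substring from each match — 3 in all.

['lv', 'lvkcc', 'tcj']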